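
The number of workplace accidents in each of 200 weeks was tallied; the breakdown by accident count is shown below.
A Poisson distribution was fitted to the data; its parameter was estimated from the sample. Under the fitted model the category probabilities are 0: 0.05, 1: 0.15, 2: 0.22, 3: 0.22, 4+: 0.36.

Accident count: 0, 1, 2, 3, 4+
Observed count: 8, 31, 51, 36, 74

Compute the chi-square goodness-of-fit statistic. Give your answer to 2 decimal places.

Expected counts E_i = n·p_i: 200×0.05 = 10, 200×0.15 = 30, 200×0.22 = 44, 200×0.22 = 44, 200×0.36 = 72.
0: (8 − 10)²/10 = 4/10 = 0.400
1: (31 − 30)²/30 = 1/30 = 0.033
2: (51 − 44)²/44 = 49/44 = 1.114
3: (36 − 44)²/44 = 64/44 = 1.455
4+: (74 − 72)²/72 = 4/72 = 0.056
Sum = 3.06

3.06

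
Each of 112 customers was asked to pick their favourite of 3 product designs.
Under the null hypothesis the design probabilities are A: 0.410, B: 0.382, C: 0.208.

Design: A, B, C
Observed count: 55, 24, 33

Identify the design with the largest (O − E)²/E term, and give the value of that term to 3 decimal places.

B, 8.247

Expected counts E_i = n·p_i: 112×0.410 = 45.92, 112×0.382 = 42.784, 112×0.208 = 23.296.
cat         O        E   (O−E)²/E
A          55    45.92     1.7954
B          24   42.784     8.2470
C          33   23.296     4.0422
The largest term is for B: 8.247.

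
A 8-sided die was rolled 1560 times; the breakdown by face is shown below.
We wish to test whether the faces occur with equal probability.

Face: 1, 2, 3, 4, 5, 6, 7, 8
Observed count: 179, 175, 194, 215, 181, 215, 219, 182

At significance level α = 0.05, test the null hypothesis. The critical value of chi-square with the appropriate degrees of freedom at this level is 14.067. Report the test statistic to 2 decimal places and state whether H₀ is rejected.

Under H₀ each category has probability 1/8, so each expected count is 1560/8 = 195.
1: (179 − 195)²/195 = 256/195 = 1.313
2: (175 − 195)²/195 = 400/195 = 2.051
3: (194 − 195)²/195 = 1/195 = 0.005
4: (215 − 195)²/195 = 400/195 = 2.051
5: (181 − 195)²/195 = 196/195 = 1.005
6: (215 − 195)²/195 = 400/195 = 2.051
7: (219 − 195)²/195 = 576/195 = 2.954
8: (182 − 195)²/195 = 169/195 = 0.867
Sum = 12.30
df = 7. Since 12.30 < 14.067, we do not reject H₀.

12.30; do not reject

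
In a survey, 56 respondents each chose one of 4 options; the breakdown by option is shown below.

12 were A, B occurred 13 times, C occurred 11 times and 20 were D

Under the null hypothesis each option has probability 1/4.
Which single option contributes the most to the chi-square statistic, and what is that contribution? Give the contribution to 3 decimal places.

D, 2.571

Under H₀ each category has probability 1/4, so each expected count is 56/4 = 14.
cat         O        E   (O−E)²/E
A          12       14     0.2857
B          13       14     0.0714
C          11       14     0.6429
D          20       14     2.5714
The largest term is for D: 2.571.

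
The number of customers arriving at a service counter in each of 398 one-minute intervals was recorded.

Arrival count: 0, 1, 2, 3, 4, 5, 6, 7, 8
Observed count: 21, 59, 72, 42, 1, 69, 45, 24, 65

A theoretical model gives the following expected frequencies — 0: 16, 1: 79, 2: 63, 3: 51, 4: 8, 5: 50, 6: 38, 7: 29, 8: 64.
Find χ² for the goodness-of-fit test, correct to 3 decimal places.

cat         O        E   (O−E)²/E
0          21       16     1.5625
1          59       79     5.0633
2          72       63     1.2857
3          42       51     1.5882
4           1        8     6.1250
5          69       50     7.2200
6          45       38     1.2895
7          24       29     0.8621
8          65       64     0.0156
Sum = 25.012

25.012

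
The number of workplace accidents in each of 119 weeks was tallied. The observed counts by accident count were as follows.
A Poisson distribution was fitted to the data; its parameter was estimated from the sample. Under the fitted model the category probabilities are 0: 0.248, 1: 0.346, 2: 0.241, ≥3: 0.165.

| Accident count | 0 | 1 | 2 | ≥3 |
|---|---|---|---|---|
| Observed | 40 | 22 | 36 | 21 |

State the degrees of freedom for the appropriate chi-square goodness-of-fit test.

2

There are k = 4 categories and 1 parameter estimated from the data, so df = 4 − 1 − 1 = 2.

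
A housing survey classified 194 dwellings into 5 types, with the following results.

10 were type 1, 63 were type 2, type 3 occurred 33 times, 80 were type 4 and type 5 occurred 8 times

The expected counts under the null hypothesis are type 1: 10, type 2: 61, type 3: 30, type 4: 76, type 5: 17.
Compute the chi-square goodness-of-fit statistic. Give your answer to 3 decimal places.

5.341

χ² = (10−10)²/10 + (63−61)²/61 + (33−30)²/30 + (80−76)²/76 + (8−17)²/17
   = 0.0000 + 0.0656 + 0.3000 + 0.2105 + 4.7647
Sum = 5.341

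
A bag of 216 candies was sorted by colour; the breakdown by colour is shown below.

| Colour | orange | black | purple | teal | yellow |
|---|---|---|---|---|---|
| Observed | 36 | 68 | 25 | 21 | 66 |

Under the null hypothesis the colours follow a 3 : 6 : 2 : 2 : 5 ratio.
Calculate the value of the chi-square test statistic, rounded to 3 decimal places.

1.239

Ratio total = 18. Expected counts: 216×3/18 = 36, 216×6/18 = 72, 216×2/18 = 24, 216×2/18 = 24, 216×5/18 = 60.
χ² = (36−36)²/36 + (68−72)²/72 + (25−24)²/24 + (21−24)²/24 + (66−60)²/60
   = 0.0000 + 0.2222 + 0.0417 + 0.3750 + 0.6000
Sum = 1.239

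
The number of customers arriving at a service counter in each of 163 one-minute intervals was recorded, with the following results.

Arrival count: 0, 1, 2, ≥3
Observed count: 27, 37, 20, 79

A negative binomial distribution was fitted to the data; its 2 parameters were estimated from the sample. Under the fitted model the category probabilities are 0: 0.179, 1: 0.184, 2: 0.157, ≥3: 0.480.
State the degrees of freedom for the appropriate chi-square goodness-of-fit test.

1

There are k = 4 categories and 2 parameters estimated from the data, so df = 4 − 1 − 2 = 1.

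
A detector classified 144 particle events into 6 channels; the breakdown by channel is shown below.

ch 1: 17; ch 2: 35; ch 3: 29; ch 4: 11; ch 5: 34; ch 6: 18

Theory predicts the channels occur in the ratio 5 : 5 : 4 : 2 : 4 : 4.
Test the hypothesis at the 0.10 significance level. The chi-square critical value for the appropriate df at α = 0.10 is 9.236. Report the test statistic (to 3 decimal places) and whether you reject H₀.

13.258; reject

Ratio total = 24. Expected counts: 144×5/24 = 30, 144×5/24 = 30, 144×4/24 = 24, 144×2/24 = 12, 144×4/24 = 24, 144×4/24 = 24.
ch 1: (17 − 30)²/30 = 169/30 = 5.6333
ch 2: (35 − 30)²/30 = 25/30 = 0.8333
ch 3: (29 − 24)²/24 = 25/24 = 1.0417
ch 4: (11 − 12)²/12 = 1/12 = 0.0833
ch 5: (34 − 24)²/24 = 100/24 = 4.1667
ch 6: (18 − 24)²/24 = 36/24 = 1.5000
Sum = 13.258
df = 5. Since 13.258 > 9.236, we reject H₀.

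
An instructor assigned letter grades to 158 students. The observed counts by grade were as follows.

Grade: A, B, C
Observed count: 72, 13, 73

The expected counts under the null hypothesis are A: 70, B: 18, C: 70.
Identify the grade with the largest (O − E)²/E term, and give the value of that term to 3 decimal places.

χ² = (72−70)²/70 + (13−18)²/18 + (73−70)²/70
   = 0.0571 + 1.3889 + 0.1286
The largest term is for B: 1.389.

B, 1.389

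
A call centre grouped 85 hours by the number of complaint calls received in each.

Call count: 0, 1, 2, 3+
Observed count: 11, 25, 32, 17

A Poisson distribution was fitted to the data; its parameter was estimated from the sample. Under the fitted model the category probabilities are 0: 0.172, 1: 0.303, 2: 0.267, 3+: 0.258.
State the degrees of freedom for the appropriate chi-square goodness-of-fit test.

There are k = 4 categories and 1 parameter estimated from the data, so df = 4 − 1 − 1 = 2.

2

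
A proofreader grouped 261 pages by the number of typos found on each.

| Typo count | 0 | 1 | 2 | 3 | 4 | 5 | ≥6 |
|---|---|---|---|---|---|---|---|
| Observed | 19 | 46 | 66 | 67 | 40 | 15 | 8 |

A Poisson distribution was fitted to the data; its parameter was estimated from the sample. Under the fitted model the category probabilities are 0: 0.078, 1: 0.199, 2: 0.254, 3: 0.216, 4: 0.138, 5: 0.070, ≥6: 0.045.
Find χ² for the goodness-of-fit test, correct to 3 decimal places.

Expected counts E_i = n·p_i: 261×0.078 = 20.358, 261×0.199 = 51.939, 261×0.254 = 66.294, 261×0.216 = 56.376, 261×0.138 = 36.018, 261×0.070 = 18.27, 261×0.045 = 11.745.
0: (19 − 20.358)²/20.358 = 1.844164/20.358 = 0.0906
1: (46 − 51.939)²/51.939 = 35.271721/51.939 = 0.6791
2: (66 − 66.294)²/66.294 = 0.086436/66.294 = 0.0013
3: (67 − 56.376)²/56.376 = 112.869376/56.376 = 2.0021
4: (40 − 36.018)²/36.018 = 15.856324/36.018 = 0.4402
5: (15 − 18.27)²/18.27 = 10.6929/18.27 = 0.5853
≥6: (8 − 11.745)²/11.745 = 14.025025/11.745 = 1.1941
Sum = 4.993

4.993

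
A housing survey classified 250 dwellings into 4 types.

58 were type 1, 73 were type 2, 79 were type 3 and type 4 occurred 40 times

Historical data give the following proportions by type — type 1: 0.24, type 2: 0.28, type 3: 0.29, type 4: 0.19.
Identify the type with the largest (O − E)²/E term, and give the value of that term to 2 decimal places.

Expected counts E_i = n·p_i: 250×0.24 = 60, 250×0.28 = 70, 250×0.29 = 72.5, 250×0.19 = 47.5.
χ² = (58−60)²/60 + (73−70)²/70 + (79−72.5)²/72.5 + (40−47.5)²/47.5
   = 0.067 + 0.129 + 0.583 + 1.184
The largest term is for type 4: 1.18.

type 4, 1.18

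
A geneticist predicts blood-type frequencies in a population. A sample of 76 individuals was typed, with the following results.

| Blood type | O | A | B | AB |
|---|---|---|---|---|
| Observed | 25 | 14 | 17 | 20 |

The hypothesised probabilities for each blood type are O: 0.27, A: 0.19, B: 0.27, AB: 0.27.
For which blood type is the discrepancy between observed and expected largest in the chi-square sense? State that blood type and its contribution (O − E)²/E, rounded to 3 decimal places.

Expected counts E_i = n·p_i: 76×0.27 = 20.52, 76×0.19 = 14.44, 76×0.27 = 20.52, 76×0.27 = 20.52.
cat         O        E   (O−E)²/E
O          25    20.52     0.9781
A          14    14.44     0.0134
B          17    20.52     0.6038
AB         20    20.52     0.0132
The largest term is for O: 0.978.

O, 0.978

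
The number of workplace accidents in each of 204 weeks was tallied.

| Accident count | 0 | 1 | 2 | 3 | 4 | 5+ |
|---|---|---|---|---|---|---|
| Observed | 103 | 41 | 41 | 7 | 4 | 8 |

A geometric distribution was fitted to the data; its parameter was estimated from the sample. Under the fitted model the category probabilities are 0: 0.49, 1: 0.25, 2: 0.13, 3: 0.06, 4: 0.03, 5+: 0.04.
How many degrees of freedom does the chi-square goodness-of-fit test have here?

There are k = 6 categories and 1 parameter estimated from the data, so df = 6 − 1 − 1 = 4.

4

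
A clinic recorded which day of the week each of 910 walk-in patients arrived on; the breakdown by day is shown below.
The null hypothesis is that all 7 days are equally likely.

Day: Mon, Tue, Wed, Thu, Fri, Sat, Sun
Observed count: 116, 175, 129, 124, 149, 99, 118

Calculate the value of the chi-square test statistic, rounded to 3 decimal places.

28.646

Under H₀ each category has probability 1/7, so each expected count is 910/7 = 130.
χ² = (116−130)²/130 + (175−130)²/130 + (129−130)²/130 + (124−130)²/130 + (149−130)²/130 + (99−130)²/130 + (118−130)²/130
   = 1.5077 + 15.5769 + 0.0077 + 0.2769 + 2.7769 + 7.3923 + 1.1077
Sum = 28.646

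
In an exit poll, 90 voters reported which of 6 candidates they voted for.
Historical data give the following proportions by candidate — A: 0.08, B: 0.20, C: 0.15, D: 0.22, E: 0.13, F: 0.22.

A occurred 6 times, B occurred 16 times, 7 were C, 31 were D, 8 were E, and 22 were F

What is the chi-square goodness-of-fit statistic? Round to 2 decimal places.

11.30

Expected counts E_i = n·p_i: 90×0.08 = 7.2, 90×0.20 = 18, 90×0.15 = 13.5, 90×0.22 = 19.8, 90×0.13 = 11.7, 90×0.22 = 19.8.
χ² = (6−7.2)²/7.2 + (16−18)²/18 + (7−13.5)²/13.5 + (31−19.8)²/19.8 + (8−11.7)²/11.7 + (22−19.8)²/19.8
   = 0.200 + 0.222 + 3.130 + 6.335 + 1.170 + 0.244
Sum = 11.30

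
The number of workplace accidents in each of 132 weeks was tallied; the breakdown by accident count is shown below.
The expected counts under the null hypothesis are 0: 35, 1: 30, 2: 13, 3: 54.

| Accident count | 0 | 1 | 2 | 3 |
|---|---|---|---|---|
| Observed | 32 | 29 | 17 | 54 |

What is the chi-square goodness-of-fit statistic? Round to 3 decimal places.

χ² = (32−35)²/35 + (29−30)²/30 + (17−13)²/13 + (54−54)²/54
   = 0.2571 + 0.0333 + 1.2308 + 0.0000
Sum = 1.521

1.521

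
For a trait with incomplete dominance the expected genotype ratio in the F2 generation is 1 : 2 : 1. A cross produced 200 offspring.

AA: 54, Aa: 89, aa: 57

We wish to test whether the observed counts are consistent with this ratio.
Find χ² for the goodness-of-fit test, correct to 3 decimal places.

2.510

Ratio total = 4. Expected counts: 200×1/4 = 50, 200×2/4 = 100, 200×1/4 = 50.
AA: (54 − 50)²/50 = 16/50 = 0.3200
Aa: (89 − 100)²/100 = 121/100 = 1.2100
aa: (57 − 50)²/50 = 49/50 = 0.9800
Sum = 2.510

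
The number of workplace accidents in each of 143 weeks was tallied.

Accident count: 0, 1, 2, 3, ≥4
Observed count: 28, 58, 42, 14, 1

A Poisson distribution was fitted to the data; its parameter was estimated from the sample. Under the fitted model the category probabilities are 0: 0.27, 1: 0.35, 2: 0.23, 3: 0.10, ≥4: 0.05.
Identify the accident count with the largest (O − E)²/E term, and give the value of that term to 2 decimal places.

≥4, 5.29

Expected counts E_i = n·p_i: 143×0.27 = 38.61, 143×0.35 = 50.05, 143×0.23 = 32.89, 143×0.10 = 14.3, 143×0.05 = 7.15.
χ² = (28−38.61)²/38.61 + (58−50.05)²/50.05 + (42−32.89)²/32.89 + (14−14.3)²/14.3 + (1−7.15)²/7.15
   = 2.916 + 1.263 + 2.523 + 0.006 + 5.290
The largest term is for ≥4: 5.29.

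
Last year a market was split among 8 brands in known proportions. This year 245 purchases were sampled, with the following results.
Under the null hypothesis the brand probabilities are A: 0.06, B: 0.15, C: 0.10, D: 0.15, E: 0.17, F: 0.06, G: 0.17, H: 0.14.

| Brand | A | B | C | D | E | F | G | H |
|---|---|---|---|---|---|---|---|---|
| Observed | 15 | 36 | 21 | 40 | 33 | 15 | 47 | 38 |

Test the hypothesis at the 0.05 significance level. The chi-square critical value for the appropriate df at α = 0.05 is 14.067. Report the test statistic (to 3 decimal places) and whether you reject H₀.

Expected counts E_i = n·p_i: 245×0.06 = 14.7, 245×0.15 = 36.75, 245×0.10 = 24.5, 245×0.15 = 36.75, 245×0.17 = 41.65, 245×0.06 = 14.7, 245×0.17 = 41.65, 245×0.14 = 34.3.
cat         O        E   (O−E)²/E
A          15     14.7     0.0061
B          36    36.75     0.0153
C          21     24.5     0.5000
D          40    36.75     0.2874
E          33    41.65     1.7965
F          15     14.7     0.0061
G          47    41.65     0.6872
H          38     34.3     0.3991
Sum = 3.698
df = 7. Since 3.698 < 14.067, we do not reject H₀.

3.698; do not reject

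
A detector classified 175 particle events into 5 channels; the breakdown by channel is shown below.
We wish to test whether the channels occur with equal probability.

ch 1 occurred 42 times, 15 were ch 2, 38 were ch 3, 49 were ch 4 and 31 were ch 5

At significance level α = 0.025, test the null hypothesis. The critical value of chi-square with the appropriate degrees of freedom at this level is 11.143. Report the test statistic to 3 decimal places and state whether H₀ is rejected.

19.143; reject

Under H₀ each category has probability 1/5, so each expected count is 175/5 = 35.
ch 1: (42 − 35)²/35 = 49/35 = 1.4000
ch 2: (15 − 35)²/35 = 400/35 = 11.4286
ch 3: (38 − 35)²/35 = 9/35 = 0.2571
ch 4: (49 − 35)²/35 = 196/35 = 5.6000
ch 5: (31 − 35)²/35 = 16/35 = 0.4571
Sum = 19.143
df = 4. Since 19.143 > 11.143, we reject H₀.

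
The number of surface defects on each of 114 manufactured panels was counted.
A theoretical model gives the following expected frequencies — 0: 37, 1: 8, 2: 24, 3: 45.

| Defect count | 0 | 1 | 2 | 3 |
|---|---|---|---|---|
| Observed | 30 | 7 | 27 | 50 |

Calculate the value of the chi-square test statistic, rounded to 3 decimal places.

cat         O        E   (O−E)²/E
0          30       37     1.3243
1           7        8     0.1250
2          27       24     0.3750
3          50       45     0.5556
Sum = 2.380

2.380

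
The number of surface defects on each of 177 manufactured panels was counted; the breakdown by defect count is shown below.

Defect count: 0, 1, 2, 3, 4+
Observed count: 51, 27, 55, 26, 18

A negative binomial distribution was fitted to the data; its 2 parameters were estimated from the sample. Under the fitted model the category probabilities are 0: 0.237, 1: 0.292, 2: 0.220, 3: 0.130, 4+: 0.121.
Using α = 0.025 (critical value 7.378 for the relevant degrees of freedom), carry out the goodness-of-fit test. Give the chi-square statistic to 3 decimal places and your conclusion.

21.299; reject

Expected counts E_i = n·p_i: 177×0.237 = 41.949, 177×0.292 = 51.684, 177×0.220 = 38.94, 177×0.130 = 23.01, 177×0.121 = 21.417.
χ² = (51−41.949)²/41.949 + (27−51.684)²/51.684 + (55−38.94)²/38.94 + (26−23.01)²/23.01 + (18−21.417)²/21.417
   = 1.9529 + 11.7889 + 6.6236 + 0.3885 + 0.5452
Sum = 21.299
df = 2. Since 21.299 > 7.378, we reject H₀.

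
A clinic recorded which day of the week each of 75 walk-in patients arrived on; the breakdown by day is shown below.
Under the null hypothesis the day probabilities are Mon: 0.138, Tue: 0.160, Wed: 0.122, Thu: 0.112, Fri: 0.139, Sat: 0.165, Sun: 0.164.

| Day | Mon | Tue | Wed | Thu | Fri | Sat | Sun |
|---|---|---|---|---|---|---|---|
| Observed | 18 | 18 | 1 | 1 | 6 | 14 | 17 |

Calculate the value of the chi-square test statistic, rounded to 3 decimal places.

26.320

Expected counts E_i = n·p_i: 75×0.138 = 10.35, 75×0.160 = 12, 75×0.122 = 9.15, 75×0.112 = 8.4, 75×0.139 = 10.425, 75×0.165 = 12.375, 75×0.164 = 12.3.
cat         O        E   (O−E)²/E
Mon        18    10.35     5.6543
Tue        18       12     3.0000
Wed         1     9.15     7.2593
Thu         1      8.4     6.5190
Fri         6   10.425     1.8782
Sat        14   12.375     0.2134
Sun        17     12.3     1.7959
Sum = 26.320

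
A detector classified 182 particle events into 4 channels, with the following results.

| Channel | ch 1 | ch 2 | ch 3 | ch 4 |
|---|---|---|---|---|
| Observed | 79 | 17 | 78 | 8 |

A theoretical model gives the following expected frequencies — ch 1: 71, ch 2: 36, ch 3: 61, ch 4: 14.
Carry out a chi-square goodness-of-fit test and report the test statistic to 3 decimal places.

18.238

χ² = (79−71)²/71 + (17−36)²/36 + (78−61)²/61 + (8−14)²/14
   = 0.9014 + 10.0278 + 4.7377 + 2.5714
Sum = 18.238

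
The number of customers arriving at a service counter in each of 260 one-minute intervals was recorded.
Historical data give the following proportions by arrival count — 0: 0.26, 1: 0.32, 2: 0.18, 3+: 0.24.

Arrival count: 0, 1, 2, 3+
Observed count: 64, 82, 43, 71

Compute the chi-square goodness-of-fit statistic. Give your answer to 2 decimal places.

Expected counts E_i = n·p_i: 260×0.26 = 67.6, 260×0.32 = 83.2, 260×0.18 = 46.8, 260×0.24 = 62.4.
cat         O        E   (O−E)²/E
0          64     67.6      0.192
1          82     83.2      0.017
2          43     46.8      0.309
3+         71     62.4      1.185
Sum = 1.70

1.70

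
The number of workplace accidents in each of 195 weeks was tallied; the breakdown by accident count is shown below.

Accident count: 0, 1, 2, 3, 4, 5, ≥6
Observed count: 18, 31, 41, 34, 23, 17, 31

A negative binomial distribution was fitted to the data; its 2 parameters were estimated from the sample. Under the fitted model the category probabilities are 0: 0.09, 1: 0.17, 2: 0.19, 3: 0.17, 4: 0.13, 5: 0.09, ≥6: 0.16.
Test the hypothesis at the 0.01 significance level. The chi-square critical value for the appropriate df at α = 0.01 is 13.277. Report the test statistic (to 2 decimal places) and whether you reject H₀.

Expected counts E_i = n·p_i: 195×0.09 = 17.55, 195×0.17 = 33.15, 195×0.19 = 37.05, 195×0.17 = 33.15, 195×0.13 = 25.35, 195×0.09 = 17.55, 195×0.16 = 31.2.
0: (18 − 17.55)²/17.55 = 0.2025/17.55 = 0.012
1: (31 − 33.15)²/33.15 = 4.6225/33.15 = 0.139
2: (41 − 37.05)²/37.05 = 15.6025/37.05 = 0.421
3: (34 − 33.15)²/33.15 = 0.7225/33.15 = 0.022
4: (23 − 25.35)²/25.35 = 5.5225/25.35 = 0.218
5: (17 − 17.55)²/17.55 = 0.3025/17.55 = 0.017
≥6: (31 − 31.2)²/31.2 = 0.04/31.2 = 0.001
Sum = 0.83
df = 4. Since 0.83 < 13.277, we do not reject H₀.

0.83; do not reject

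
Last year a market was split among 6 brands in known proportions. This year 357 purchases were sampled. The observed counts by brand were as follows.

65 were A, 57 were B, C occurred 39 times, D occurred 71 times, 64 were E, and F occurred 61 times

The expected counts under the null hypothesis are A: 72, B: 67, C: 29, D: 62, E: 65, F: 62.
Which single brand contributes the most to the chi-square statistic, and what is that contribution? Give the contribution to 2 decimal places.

A: (65 − 72)²/72 = 49/72 = 0.681
B: (57 − 67)²/67 = 100/67 = 1.493
C: (39 − 29)²/29 = 100/29 = 3.448
D: (71 − 62)²/62 = 81/62 = 1.306
E: (64 − 65)²/65 = 1/65 = 0.015
F: (61 − 62)²/62 = 1/62 = 0.016
The largest term is for C: 3.45.

C, 3.45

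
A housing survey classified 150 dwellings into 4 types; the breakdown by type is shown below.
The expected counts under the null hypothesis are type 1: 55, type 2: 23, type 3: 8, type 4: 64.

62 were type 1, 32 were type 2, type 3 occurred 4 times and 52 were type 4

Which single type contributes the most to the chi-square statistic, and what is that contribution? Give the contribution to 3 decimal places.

type 1: (62 − 55)²/55 = 49/55 = 0.8909
type 2: (32 − 23)²/23 = 81/23 = 3.5217
type 3: (4 − 8)²/8 = 16/8 = 2.0000
type 4: (52 − 64)²/64 = 144/64 = 2.2500
The largest term is for type 2: 3.522.

type 2, 3.522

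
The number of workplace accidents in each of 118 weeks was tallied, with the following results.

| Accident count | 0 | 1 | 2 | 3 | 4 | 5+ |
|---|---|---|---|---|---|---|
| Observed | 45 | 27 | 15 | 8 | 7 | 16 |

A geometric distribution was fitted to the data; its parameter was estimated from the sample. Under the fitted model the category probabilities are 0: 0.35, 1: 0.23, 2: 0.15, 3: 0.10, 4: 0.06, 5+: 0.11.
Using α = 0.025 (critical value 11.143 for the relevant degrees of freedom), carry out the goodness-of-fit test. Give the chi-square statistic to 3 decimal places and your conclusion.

2.671; do not reject

Expected counts E_i = n·p_i: 118×0.35 = 41.3, 118×0.23 = 27.14, 118×0.15 = 17.7, 118×0.10 = 11.8, 118×0.06 = 7.08, 118×0.11 = 12.98.
cat         O        E   (O−E)²/E
0          45     41.3     0.3315
1          27    27.14     0.0007
2          15     17.7     0.4119
3           8     11.8     1.2237
4           7     7.08     0.0009
5+         16    12.98     0.7027
Sum = 2.671
df = 4. Since 2.671 < 11.143, we do not reject H₀.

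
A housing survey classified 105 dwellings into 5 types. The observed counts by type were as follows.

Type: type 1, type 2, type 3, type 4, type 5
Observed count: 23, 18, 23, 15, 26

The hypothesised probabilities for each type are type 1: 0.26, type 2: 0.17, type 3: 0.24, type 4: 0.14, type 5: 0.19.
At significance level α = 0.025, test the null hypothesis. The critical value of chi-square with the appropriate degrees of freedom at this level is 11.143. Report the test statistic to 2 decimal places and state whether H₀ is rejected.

Expected counts E_i = n·p_i: 105×0.26 = 27.3, 105×0.17 = 17.85, 105×0.24 = 25.2, 105×0.14 = 14.7, 105×0.19 = 19.95.
type 1: (23 − 27.3)²/27.3 = 18.49/27.3 = 0.677
type 2: (18 − 17.85)²/17.85 = 0.0225/17.85 = 0.001
type 3: (23 − 25.2)²/25.2 = 4.84/25.2 = 0.192
type 4: (15 − 14.7)²/14.7 = 0.09/14.7 = 0.006
type 5: (26 − 19.95)²/19.95 = 36.6025/19.95 = 1.835
Sum = 2.71
df = 4. Since 2.71 < 11.143, we do not reject H₀.

2.71; do not reject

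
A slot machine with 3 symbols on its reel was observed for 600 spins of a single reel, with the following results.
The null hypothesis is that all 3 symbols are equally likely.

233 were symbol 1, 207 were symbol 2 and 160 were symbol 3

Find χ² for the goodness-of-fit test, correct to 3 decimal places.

Under H₀ each category has probability 1/3, so each expected count is 600/3 = 200.
χ² = (233−200)²/200 + (207−200)²/200 + (160−200)²/200
   = 5.4450 + 0.2450 + 8.0000
Sum = 13.690

13.690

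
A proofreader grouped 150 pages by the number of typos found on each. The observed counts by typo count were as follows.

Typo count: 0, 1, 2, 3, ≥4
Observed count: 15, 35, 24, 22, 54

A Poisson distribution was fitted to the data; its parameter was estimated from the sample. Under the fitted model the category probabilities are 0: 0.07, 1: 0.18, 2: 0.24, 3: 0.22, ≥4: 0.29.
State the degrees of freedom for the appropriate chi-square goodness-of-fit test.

There are k = 5 categories and 1 parameter estimated from the data, so df = 5 − 1 − 1 = 3.

3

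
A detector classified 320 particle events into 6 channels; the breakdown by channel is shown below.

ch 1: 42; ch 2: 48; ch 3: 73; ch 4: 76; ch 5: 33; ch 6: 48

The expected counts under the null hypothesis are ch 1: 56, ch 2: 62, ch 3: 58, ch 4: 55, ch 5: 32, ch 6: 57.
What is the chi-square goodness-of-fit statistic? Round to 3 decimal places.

20.011

cat         O        E   (O−E)²/E
ch 1       42       56     3.5000
ch 2       48       62     3.1613
ch 3       73       58     3.8793
ch 4       76       55     8.0182
ch 5       33       32     0.0313
ch 6       48       57     1.4211
Sum = 20.011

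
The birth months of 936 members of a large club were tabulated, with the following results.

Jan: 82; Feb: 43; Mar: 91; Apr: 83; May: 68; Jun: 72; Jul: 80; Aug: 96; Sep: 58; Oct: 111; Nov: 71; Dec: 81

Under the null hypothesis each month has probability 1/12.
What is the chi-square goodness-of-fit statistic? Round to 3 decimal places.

Expected count for each of the 12 categories: 936/12 = 78.
Jan: (82 − 78)²/78 = 16/78 = 0.2051
Feb: (43 − 78)²/78 = 1225/78 = 15.7051
Mar: (91 − 78)²/78 = 169/78 = 2.1667
Apr: (83 − 78)²/78 = 25/78 = 0.3205
May: (68 − 78)²/78 = 100/78 = 1.2821
Jun: (72 − 78)²/78 = 36/78 = 0.4615
Jul: (80 − 78)²/78 = 4/78 = 0.0513
Aug: (96 − 78)²/78 = 324/78 = 4.1538
Sep: (58 − 78)²/78 = 400/78 = 5.1282
Oct: (111 − 78)²/78 = 1089/78 = 13.9615
Nov: (71 − 78)²/78 = 49/78 = 0.6282
Dec: (81 − 78)²/78 = 9/78 = 0.1154
Sum = 44.179

44.179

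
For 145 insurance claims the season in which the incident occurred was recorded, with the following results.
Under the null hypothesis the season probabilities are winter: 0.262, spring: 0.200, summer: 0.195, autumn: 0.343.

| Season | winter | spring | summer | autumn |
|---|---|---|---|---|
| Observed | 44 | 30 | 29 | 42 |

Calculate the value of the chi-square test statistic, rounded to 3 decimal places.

Expected counts E_i = n·p_i: 145×0.262 = 37.99, 145×0.200 = 29, 145×0.195 = 28.275, 145×0.343 = 49.735.
χ² = (44−37.99)²/37.99 + (30−29)²/29 + (29−28.275)²/28.275 + (42−49.735)²/49.735
   = 0.9508 + 0.0345 + 0.0186 + 1.2030
Sum = 2.207

2.207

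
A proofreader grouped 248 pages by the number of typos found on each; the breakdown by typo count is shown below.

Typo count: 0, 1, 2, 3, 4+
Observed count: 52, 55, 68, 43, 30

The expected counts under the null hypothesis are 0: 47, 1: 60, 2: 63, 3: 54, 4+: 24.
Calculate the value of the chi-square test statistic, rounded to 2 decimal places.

5.09

0: (52 − 47)²/47 = 25/47 = 0.532
1: (55 − 60)²/60 = 25/60 = 0.417
2: (68 − 63)²/63 = 25/63 = 0.397
3: (43 − 54)²/54 = 121/54 = 2.241
4+: (30 − 24)²/24 = 36/24 = 1.500
Sum = 5.09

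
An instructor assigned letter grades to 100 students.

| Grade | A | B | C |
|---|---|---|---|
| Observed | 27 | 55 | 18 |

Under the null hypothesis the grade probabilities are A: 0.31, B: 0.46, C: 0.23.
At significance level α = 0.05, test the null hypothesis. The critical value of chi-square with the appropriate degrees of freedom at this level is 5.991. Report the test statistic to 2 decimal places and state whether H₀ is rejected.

3.36; do not reject

Expected counts E_i = n·p_i: 100×0.31 = 31, 100×0.46 = 46, 100×0.23 = 23.
cat         O        E   (O−E)²/E
A          27       31      0.516
B          55       46      1.761
C          18       23      1.087
Sum = 3.36
df = 2. Since 3.36 < 5.991, we do not reject H₀.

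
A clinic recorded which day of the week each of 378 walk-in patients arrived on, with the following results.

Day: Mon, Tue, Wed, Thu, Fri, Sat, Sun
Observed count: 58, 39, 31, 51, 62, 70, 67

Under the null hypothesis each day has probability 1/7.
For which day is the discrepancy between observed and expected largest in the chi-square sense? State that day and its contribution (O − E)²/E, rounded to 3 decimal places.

Under H₀ each category has probability 1/7, so each expected count is 378/7 = 54.
χ² = (58−54)²/54 + (39−54)²/54 + (31−54)²/54 + (51−54)²/54 + (62−54)²/54 + (70−54)²/54 + (67−54)²/54
   = 0.2963 + 4.1667 + 9.7963 + 0.1667 + 1.1852 + 4.7407 + 3.1296
The largest term is for Wed: 9.796.

Wed, 9.796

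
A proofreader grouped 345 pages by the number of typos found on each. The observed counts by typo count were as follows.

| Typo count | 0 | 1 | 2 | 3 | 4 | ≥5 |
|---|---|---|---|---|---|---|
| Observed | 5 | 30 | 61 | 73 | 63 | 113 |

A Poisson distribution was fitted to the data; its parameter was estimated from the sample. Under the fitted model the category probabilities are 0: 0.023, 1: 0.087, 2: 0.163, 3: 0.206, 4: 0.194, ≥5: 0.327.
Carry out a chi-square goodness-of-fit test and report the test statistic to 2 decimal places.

Expected counts E_i = n·p_i: 345×0.023 = 7.935, 345×0.087 = 30.015, 345×0.163 = 56.235, 345×0.206 = 71.07, 345×0.194 = 66.93, 345×0.327 = 112.815.
χ² = (5−7.935)²/7.935 + (30−30.015)²/30.015 + (61−56.235)²/56.235 + (73−71.07)²/71.07 + (63−66.93)²/66.93 + (113−112.815)²/112.815
   = 1.086 + 0.000 + 0.404 + 0.052 + 0.231 + 0.000
Sum = 1.77

1.77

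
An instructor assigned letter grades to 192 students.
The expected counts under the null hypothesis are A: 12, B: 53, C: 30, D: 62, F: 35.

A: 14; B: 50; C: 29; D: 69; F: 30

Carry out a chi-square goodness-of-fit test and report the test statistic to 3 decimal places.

χ² = (14−12)²/12 + (50−53)²/53 + (29−30)²/30 + (69−62)²/62 + (30−35)²/35
   = 0.3333 + 0.1698 + 0.0333 + 0.7903 + 0.7143
Sum = 2.041

2.041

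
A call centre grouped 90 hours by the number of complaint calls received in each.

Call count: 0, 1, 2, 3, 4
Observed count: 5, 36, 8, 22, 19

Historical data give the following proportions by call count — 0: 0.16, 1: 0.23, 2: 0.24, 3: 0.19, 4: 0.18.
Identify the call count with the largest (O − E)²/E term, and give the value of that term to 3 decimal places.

Expected counts E_i = n·p_i: 90×0.16 = 14.4, 90×0.23 = 20.7, 90×0.24 = 21.6, 90×0.19 = 17.1, 90×0.18 = 16.2.
0: (5 − 14.4)²/14.4 = 88.36/14.4 = 6.1361
1: (36 − 20.7)²/20.7 = 234.09/20.7 = 11.3087
2: (8 − 21.6)²/21.6 = 184.96/21.6 = 8.5630
3: (22 − 17.1)²/17.1 = 24.01/17.1 = 1.4041
4: (19 − 16.2)²/16.2 = 7.84/16.2 = 0.4840
The largest term is for 1: 11.309.

1, 11.309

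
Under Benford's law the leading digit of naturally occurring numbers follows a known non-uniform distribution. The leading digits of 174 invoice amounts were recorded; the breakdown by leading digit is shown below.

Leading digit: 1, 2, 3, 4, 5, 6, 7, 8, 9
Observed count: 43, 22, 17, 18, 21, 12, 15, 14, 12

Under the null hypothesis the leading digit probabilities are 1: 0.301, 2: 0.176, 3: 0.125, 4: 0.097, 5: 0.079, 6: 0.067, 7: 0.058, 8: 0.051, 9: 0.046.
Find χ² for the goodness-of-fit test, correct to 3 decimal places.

16.399

Expected counts E_i = n·p_i: 174×0.301 = 52.374, 174×0.176 = 30.624, 174×0.125 = 21.75, 174×0.097 = 16.878, 174×0.079 = 13.746, 174×0.067 = 11.658, 174×0.058 = 10.092, 174×0.051 = 8.874, 174×0.046 = 8.004.
χ² = (43−52.374)²/52.374 + (22−30.624)²/30.624 + (17−21.75)²/21.75 + (18−16.878)²/16.878 + (21−13.746)²/13.746 + (12−11.658)²/11.658 + (15−10.092)²/10.092 + (14−8.874)²/8.874 + (12−8.004)²/8.004
   = 1.6778 + 2.4286 + 1.0374 + 0.0746 + 3.8281 + 0.0100 + 2.3869 + 2.9610 + 1.9950
Sum = 16.399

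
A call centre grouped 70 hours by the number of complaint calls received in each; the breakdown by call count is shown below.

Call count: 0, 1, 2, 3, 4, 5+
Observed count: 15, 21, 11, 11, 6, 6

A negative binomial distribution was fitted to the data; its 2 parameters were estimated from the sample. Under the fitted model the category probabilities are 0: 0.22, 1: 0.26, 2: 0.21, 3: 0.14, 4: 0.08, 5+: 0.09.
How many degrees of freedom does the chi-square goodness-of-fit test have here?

There are k = 6 categories and 2 parameters estimated from the data, so df = 6 − 1 − 2 = 3.

3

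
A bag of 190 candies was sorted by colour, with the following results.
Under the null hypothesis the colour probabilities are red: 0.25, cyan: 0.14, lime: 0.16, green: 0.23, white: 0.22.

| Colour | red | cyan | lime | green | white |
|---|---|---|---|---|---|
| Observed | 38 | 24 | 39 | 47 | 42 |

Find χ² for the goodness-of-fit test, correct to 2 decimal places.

4.84

Expected counts E_i = n·p_i: 190×0.25 = 47.5, 190×0.14 = 26.6, 190×0.16 = 30.4, 190×0.23 = 43.7, 190×0.22 = 41.8.
χ² = (38−47.5)²/47.5 + (24−26.6)²/26.6 + (39−30.4)²/30.4 + (47−43.7)²/43.7 + (42−41.8)²/41.8
   = 1.900 + 0.254 + 2.433 + 0.249 + 0.001
Sum = 4.84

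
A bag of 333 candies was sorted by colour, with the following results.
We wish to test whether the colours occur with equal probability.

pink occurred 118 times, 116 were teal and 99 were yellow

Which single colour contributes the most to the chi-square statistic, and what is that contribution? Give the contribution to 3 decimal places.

Under H₀ each category has probability 1/3, so each expected count is 333/3 = 111.
pink: (118 − 111)²/111 = 49/111 = 0.4414
teal: (116 − 111)²/111 = 25/111 = 0.2252
yellow: (99 − 111)²/111 = 144/111 = 1.2973
The largest term is for yellow: 1.297.

yellow, 1.297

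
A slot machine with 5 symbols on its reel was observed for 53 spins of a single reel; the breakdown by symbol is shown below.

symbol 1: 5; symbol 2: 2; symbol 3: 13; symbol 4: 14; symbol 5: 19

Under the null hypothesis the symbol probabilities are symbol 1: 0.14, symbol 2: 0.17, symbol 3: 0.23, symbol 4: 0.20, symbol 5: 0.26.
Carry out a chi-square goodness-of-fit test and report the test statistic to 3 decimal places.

Expected counts E_i = n·p_i: 53×0.14 = 7.42, 53×0.17 = 9.01, 53×0.23 = 12.19, 53×0.20 = 10.6, 53×0.26 = 13.78.
symbol 1: (5 − 7.42)²/7.42 = 5.8564/7.42 = 0.7893
symbol 2: (2 − 9.01)²/9.01 = 49.1401/9.01 = 5.4540
symbol 3: (13 − 12.19)²/12.19 = 0.6561/12.19 = 0.0538
symbol 4: (14 − 10.6)²/10.6 = 11.56/10.6 = 1.0906
symbol 5: (19 − 13.78)²/13.78 = 27.2484/13.78 = 1.9774
Sum = 9.365

9.365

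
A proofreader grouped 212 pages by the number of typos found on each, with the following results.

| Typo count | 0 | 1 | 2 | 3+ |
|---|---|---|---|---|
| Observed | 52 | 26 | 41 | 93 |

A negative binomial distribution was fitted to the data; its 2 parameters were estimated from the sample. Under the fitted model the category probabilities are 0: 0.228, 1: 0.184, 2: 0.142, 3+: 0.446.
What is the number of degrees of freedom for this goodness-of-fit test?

1

There are k = 4 categories and 2 parameters estimated from the data, so df = 4 − 1 − 2 = 1.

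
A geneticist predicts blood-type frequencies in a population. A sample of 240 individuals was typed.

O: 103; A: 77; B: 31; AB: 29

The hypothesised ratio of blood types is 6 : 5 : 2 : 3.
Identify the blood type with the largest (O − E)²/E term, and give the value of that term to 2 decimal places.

AB, 5.69

Ratio total = 16. Expected counts: 240×6/16 = 90, 240×5/16 = 75, 240×2/16 = 30, 240×3/16 = 45.
cat         O        E   (O−E)²/E
O         103       90      1.878
A          77       75      0.053
B          31       30      0.033
AB         29       45      5.689
The largest term is for AB: 5.69.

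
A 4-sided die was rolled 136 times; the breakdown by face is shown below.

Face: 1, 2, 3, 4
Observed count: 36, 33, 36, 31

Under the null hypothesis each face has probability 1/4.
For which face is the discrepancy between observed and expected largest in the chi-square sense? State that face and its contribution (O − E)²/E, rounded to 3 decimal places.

4, 0.265

Under H₀ each category has probability 1/4, so each expected count is 136/4 = 34.
1: (36 − 34)²/34 = 4/34 = 0.1176
2: (33 − 34)²/34 = 1/34 = 0.0294
3: (36 − 34)²/34 = 4/34 = 0.1176
4: (31 − 34)²/34 = 9/34 = 0.2647
The largest term is for 4: 0.265.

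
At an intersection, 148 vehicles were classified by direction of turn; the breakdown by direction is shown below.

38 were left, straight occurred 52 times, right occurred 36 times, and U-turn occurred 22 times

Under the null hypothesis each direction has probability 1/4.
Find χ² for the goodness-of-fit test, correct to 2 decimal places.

Under H₀ each category has probability 1/4, so each expected count is 148/4 = 37.
left: (38 − 37)²/37 = 1/37 = 0.027
straight: (52 − 37)²/37 = 225/37 = 6.081
right: (36 − 37)²/37 = 1/37 = 0.027
U-turn: (22 − 37)²/37 = 225/37 = 6.081
Sum = 12.22

12.22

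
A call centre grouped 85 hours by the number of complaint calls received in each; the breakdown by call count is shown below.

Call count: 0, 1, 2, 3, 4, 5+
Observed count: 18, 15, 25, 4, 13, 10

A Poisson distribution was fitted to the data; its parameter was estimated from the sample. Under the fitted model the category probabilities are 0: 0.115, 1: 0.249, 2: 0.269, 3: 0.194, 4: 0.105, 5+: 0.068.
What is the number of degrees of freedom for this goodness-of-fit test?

There are k = 6 categories and 1 parameter estimated from the data, so df = 6 − 1 − 1 = 4.

4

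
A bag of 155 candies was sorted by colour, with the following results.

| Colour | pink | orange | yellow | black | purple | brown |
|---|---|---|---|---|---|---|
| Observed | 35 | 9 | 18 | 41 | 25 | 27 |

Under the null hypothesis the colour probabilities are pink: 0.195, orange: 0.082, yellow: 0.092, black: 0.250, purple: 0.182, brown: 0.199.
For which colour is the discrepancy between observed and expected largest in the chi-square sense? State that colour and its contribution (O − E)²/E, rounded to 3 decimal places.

orange, 1.083

Expected counts E_i = n·p_i: 155×0.195 = 30.225, 155×0.082 = 12.71, 155×0.092 = 14.26, 155×0.250 = 38.75, 155×0.182 = 28.21, 155×0.199 = 30.845.
pink: (35 − 30.225)²/30.225 = 22.800625/30.225 = 0.7544
orange: (9 − 12.71)²/12.71 = 13.7641/12.71 = 1.0829
yellow: (18 − 14.26)²/14.26 = 13.9876/14.26 = 0.9809
black: (41 − 38.75)²/38.75 = 5.0625/38.75 = 0.1306
purple: (25 − 28.21)²/28.21 = 10.3041/28.21 = 0.3653
brown: (27 − 30.845)²/30.845 = 14.784025/30.845 = 0.4793
The largest term is for orange: 1.083.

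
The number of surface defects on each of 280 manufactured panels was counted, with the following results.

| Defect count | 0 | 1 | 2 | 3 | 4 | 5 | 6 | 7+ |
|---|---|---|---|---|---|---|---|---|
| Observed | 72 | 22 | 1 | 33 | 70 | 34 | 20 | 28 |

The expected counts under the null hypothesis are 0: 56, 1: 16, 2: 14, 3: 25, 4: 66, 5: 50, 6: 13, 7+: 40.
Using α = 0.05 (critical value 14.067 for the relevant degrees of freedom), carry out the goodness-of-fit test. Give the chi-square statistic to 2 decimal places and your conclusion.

34.18; reject

χ² = (72−56)²/56 + (22−16)²/16 + (1−14)²/14 + (33−25)²/25 + (70−66)²/66 + (34−50)²/50 + (20−13)²/13 + (28−40)²/40
   = 4.571 + 2.250 + 12.071 + 2.560 + 0.242 + 5.120 + 3.769 + 3.600
Sum = 34.18
df = 7. Since 34.18 > 14.067, we reject H₀.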